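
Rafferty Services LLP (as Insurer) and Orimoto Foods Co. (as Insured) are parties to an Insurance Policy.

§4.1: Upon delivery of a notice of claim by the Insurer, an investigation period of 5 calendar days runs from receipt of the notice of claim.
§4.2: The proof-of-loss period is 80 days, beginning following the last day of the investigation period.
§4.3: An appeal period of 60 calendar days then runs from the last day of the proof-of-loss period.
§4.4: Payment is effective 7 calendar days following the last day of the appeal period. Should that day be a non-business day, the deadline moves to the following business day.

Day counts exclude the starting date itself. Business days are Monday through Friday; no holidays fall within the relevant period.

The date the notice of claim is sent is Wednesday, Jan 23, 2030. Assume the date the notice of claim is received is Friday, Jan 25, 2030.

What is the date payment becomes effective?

The last day of the investigation period: 5 calendar days after Jan 25, 2030 is Jan 30, 2030.
Adding 80 calendar days to Jan 30, 2030 gives Apr 20, 2030, which is the last day of the proof-of-loss period.
The last day of the appeal period: Apr 20, 2030 + 60 days = Jun 19, 2030.
The date payment becomes effective: 7 calendar days after Jun 19, 2030 is Jun 26, 2030. Jun 26, 2030 is a Wednesday, so no roll-forward applies.

Jun 26, 2030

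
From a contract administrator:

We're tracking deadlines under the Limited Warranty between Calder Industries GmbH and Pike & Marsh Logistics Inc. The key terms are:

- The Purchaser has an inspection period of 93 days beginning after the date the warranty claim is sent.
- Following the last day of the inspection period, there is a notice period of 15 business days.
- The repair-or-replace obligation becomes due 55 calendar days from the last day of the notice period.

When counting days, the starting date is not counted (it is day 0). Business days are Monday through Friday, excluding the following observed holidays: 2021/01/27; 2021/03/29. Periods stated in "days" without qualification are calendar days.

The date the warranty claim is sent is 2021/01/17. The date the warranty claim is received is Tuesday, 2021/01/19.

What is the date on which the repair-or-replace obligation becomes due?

2021/07/05

The last day of the inspection period: 2021/01/17 + 93 days = 2021/04/20.
The last day of the notice period: 15 business days after Tuesday, 2021/04/20, skipping weekends — Apr 21, Apr 22, Apr 23, Apr 26, …, May 7, May 10, May 11 — lands on Tuesday, 2021/05/11.
The date on which the repair-or-replace obligation becomes due: 55 calendar days after 2021/05/11 is 2021/07/05.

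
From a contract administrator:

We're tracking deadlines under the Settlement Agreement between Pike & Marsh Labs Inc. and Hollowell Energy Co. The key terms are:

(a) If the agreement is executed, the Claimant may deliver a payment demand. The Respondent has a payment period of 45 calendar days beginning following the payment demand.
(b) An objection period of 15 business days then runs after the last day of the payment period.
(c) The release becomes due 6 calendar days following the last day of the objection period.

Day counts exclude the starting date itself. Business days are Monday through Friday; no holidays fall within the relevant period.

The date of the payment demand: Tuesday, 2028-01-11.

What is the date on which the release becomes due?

2028-03-23

Adding 45 calendar days to 2028-01-11 gives 2028-02-25, which is the last day of the payment period.
The last day of the objection period: 15 business days after Friday, 2028-02-25, skipping weekends — Feb 28, Feb 29, Mar 1, Mar 2, …, Mar 15, Mar 16, Mar 17 — lands on Friday, 2028-03-17.
The date on which the release becomes due: 6 calendar days after 2028-03-17 is 2028-03-23.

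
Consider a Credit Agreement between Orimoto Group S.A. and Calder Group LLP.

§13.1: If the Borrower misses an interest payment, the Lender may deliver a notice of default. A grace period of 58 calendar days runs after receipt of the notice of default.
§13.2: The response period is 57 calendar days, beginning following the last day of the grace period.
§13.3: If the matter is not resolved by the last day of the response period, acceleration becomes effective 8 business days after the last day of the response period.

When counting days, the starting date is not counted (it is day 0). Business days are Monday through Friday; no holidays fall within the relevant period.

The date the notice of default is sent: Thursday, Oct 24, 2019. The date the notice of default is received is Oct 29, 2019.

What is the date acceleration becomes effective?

The last day of the grace period: Oct 29, 2019 + 58 days = Dec 26, 2019.
The last day of the response period: 57 calendar days after Dec 26, 2019 is Feb 21, 2020.
The date acceleration becomes effective: counting 8 business days from Friday, Feb 21, 2020 (Feb 24, Feb 25, Feb 26, Feb 27, Feb 28, Mar 2, Mar 3, Mar 4, skipping weekends) reaches Wednesday, Mar 4, 2020.

Mar 4, 2020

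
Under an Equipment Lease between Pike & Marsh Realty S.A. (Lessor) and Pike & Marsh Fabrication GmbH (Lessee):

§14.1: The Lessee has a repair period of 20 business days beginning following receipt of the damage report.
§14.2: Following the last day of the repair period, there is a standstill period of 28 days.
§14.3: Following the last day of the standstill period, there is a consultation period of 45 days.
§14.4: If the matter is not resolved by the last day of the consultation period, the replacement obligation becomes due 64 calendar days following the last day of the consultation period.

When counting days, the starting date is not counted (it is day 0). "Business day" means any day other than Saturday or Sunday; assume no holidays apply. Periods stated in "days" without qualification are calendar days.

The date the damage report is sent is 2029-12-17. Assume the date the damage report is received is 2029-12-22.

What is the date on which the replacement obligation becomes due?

2030-06-04

The last day of the repair period: counting 20 business days from Saturday, 2029-12-22 (Dec 24, Dec 25, Dec 26, Dec 27, …, Jan 16, Jan 17, Jan 18, skipping weekends) reaches Friday, 2030-01-18.
The last day of the standstill period: 2030-01-18 + 28 days = 2030-02-15.
Adding 45 calendar days to 2030-02-15 gives 2030-04-01, which is the last day of the consultation period.
The date on which the replacement obligation becomes due: 2030-04-01 + 64 days = 2030-06-04.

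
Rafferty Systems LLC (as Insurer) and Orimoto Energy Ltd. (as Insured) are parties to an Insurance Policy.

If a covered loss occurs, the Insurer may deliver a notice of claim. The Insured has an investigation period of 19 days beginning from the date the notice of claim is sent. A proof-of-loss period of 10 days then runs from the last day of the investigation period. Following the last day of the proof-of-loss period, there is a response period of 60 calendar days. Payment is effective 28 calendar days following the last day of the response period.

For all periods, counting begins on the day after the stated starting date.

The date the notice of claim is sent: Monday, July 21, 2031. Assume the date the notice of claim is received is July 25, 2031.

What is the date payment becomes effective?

November 15, 2031

The last day of the investigation period: July 21, 2031 + 19 days = August 9, 2031.
The last day of the proof-of-loss period: 10 calendar days after August 9, 2031 is August 19, 2031.
The last day of the response period: August 19, 2031 + 60 days = October 18, 2031.
The date payment becomes effective: 28 calendar days after October 18, 2031 is November 15, 2031.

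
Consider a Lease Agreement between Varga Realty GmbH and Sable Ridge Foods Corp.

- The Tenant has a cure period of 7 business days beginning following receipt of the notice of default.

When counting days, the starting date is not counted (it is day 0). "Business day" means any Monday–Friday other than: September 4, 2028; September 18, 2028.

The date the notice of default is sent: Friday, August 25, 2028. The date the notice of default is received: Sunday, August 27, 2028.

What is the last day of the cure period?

September 6, 2028

The last day of the cure period: 7 business days after Sunday, August 27, 2028, skipping weekends and the listed holiday on Sep 4 — Aug 28, Aug 29, Aug 30, Aug 31, Sep 1, Sep 5, Sep 6 — lands on Wednesday, September 6, 2028.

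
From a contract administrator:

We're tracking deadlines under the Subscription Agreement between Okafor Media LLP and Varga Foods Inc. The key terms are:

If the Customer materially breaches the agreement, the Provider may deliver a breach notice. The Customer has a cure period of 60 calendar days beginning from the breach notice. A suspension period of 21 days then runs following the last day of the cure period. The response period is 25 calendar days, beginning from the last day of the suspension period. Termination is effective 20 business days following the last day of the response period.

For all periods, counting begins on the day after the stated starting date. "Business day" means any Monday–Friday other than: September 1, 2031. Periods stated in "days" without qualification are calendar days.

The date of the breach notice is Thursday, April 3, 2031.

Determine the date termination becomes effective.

August 15, 2031

The last day of the cure period: April 3, 2031 + 60 days = June 2, 2031.
The last day of the suspension period: 21 calendar days after June 2, 2031 is June 23, 2031.
The last day of the response period: 25 calendar days after June 23, 2031 is July 18, 2031.
From Friday, July 18, 2031, 20 business days (Jul 21, Jul 22, Jul 23, Jul 24, …, Aug 13, Aug 14, Aug 15, skipping weekends) brings us to Friday, August 15, 2031, which is the date termination becomes effective.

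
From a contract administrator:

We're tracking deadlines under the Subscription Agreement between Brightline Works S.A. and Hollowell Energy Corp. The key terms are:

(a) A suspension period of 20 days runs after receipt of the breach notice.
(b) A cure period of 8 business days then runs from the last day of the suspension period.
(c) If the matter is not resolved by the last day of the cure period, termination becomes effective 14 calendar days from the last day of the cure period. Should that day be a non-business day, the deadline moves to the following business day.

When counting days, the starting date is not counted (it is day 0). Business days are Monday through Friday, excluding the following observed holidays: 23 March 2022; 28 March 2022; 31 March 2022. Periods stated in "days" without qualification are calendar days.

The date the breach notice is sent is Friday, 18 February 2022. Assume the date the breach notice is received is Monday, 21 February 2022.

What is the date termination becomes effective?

The last day of the suspension period: 21 February 2022 + 20 days = 13 March 2022.
The last day of the cure period: 8 business days after Sunday, 13 March 2022, skipping weekends and the listed holiday on Mar 23 — Mar 14, Mar 15, Mar 16, Mar 17, Mar 18, Mar 21, Mar 22, Mar 24 — lands on Thursday, 24 March 2022.
The date termination becomes effective: 14 calendar days after 24 March 2022 is 7 April 2022. 7 April 2022 is a Thursday and is not a listed holiday, so no roll-forward applies.

7 April 2022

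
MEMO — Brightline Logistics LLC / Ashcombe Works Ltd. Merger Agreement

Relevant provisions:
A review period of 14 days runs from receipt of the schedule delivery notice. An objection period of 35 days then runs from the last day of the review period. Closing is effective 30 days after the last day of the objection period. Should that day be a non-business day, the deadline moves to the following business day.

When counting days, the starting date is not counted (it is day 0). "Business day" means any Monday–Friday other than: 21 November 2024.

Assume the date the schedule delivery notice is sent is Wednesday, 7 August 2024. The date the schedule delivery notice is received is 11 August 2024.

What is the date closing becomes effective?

29 October 2024

Adding 14 calendar days to 11 August 2024 gives 25 August 2024, which is the last day of the review period.
Adding 35 calendar days to 25 August 2024 gives 29 September 2024, which is the last day of the objection period.
The date closing becomes effective: 30 calendar days after 29 September 2024 is 29 October 2024. 29 October 2024 is a Tuesday and is not a listed holiday, so no roll-forward applies.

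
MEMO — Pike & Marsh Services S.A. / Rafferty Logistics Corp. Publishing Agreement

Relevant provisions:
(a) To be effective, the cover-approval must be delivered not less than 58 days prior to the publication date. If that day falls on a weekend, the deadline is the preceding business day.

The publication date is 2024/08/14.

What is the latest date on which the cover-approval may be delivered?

2024/08/14 minus 58 days is 2024/06/17. That is a Monday, so no adjustment is needed.

2024/06/17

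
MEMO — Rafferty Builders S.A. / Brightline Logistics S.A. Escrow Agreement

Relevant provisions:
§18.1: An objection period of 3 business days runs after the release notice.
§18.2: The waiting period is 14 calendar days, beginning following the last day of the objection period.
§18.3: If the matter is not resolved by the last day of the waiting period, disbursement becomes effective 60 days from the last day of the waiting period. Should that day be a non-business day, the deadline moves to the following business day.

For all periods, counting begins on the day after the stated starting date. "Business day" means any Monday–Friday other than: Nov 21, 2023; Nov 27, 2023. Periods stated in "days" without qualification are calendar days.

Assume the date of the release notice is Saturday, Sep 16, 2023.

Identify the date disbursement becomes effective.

Dec 4, 2023

The last day of the objection period: 3 business days after Saturday, Sep 16, 2023, skipping weekends — Sep 18, Sep 19, Sep 20 — lands on Wednesday, Sep 20, 2023.
The last day of the waiting period: Sep 20, 2023 + 14 days = Oct 4, 2023.
The date disbursement becomes effective: 60 calendar days after Oct 4, 2023 is Dec 3, 2023. That falls on a Sunday, so it rolls to the next business day, Monday, Dec 4, 2023.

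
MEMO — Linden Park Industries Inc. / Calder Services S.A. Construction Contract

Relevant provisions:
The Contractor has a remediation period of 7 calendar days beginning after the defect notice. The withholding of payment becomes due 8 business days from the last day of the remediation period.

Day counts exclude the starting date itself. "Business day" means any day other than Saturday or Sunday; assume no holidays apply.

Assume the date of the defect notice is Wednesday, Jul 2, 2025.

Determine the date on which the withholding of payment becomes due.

The last day of the remediation period: Jul 2, 2025 + 7 days = Jul 9, 2025.
From Wednesday, Jul 9, 2025, 8 business days (Jul 10, Jul 11, Jul 14, Jul 15, Jul 16, Jul 17, Jul 18, Jul 21, skipping weekends) brings us to Monday, Jul 21, 2025, which is the date on which the withholding of payment becomes due.

Jul 21, 2025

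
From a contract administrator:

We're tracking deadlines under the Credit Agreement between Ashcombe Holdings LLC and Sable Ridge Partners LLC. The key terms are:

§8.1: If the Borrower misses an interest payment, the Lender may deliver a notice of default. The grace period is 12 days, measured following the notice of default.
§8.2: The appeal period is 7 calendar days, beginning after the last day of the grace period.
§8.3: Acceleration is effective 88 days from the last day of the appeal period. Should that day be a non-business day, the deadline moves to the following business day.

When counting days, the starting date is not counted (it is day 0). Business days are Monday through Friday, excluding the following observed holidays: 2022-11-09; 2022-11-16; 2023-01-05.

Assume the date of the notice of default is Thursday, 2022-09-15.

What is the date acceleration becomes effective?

The last day of the grace period: 2022-09-15 + 12 days = 2022-09-27.
The last day of the appeal period: 7 calendar days after 2022-09-27 is 2022-10-04.
The date acceleration becomes effective: 2022-10-04 + 88 days = 2022-12-31. That falls on a Saturday, so it rolls to the next business day, Monday, 2023-01-02.

2023-01-02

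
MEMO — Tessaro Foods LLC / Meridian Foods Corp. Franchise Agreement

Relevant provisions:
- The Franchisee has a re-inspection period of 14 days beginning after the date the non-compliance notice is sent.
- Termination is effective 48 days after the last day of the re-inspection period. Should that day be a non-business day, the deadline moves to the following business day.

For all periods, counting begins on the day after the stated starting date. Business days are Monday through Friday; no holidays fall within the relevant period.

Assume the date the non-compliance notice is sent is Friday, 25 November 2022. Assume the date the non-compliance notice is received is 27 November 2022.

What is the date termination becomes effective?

Adding 14 calendar days to 25 November 2022 gives 9 December 2022, which is the last day of the re-inspection period.
The date termination becomes effective: 48 calendar days after 9 December 2022 is 26 January 2023. 26 January 2023 is a Thursday, so no roll-forward applies.

26 January 2023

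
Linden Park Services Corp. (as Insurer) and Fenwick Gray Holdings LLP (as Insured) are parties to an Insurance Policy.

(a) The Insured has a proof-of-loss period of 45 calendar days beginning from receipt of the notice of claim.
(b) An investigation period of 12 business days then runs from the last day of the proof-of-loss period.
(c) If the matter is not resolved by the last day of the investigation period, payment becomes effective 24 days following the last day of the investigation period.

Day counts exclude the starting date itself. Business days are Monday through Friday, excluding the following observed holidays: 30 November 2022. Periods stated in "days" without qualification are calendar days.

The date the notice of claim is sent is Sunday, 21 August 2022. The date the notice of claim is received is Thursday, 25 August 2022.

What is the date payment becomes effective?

The last day of the proof-of-loss period: 45 calendar days after 25 August 2022 is 9 October 2022.
From Sunday, 9 October 2022, 12 business days (Oct 10, Oct 11, Oct 12, Oct 13, …, Oct 21, Oct 24, Oct 25, skipping weekends) brings us to Tuesday, 25 October 2022, which is the last day of the investigation period.
The date payment becomes effective: 24 calendar days after 25 October 2022 is 18 November 2022.

18 November 2022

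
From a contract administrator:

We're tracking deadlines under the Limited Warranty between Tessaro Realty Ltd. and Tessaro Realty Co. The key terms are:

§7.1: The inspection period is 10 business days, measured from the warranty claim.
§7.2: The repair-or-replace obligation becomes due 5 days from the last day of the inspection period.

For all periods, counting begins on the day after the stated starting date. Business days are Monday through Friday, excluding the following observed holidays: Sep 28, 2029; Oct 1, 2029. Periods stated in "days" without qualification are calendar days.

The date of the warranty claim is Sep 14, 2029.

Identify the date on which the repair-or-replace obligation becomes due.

Oct 7, 2029

The last day of the inspection period: 10 business days after Friday, Sep 14, 2029, skipping weekends and the listed holidays on Sep 28, Oct 1 — Sep 17, Sep 18, Sep 19, Sep 20, Sep 21, Sep 24, Sep 25, Sep 26, Sep 27, Oct 2 — lands on Tuesday, Oct 2, 2029.
Adding 5 calendar days to Oct 2, 2029 gives Oct 7, 2029, which is the date on which the repair-or-replace obligation becomes due.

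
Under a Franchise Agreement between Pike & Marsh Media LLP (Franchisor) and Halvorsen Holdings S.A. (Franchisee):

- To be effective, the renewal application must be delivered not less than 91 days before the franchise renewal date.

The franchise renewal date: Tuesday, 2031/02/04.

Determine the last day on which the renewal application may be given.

Counting back 91 calendar days from 2031/02/04 gives 2030/11/05.

2030/11/05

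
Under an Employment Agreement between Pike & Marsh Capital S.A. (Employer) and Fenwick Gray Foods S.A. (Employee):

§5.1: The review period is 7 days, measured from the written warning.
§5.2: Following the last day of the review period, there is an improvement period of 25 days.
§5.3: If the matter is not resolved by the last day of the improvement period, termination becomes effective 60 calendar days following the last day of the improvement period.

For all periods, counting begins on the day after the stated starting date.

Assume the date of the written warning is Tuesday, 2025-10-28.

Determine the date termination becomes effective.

Adding 7 calendar days to 2025-10-28 gives 2025-11-04, which is the last day of the review period.
Adding 25 calendar days to 2025-11-04 gives 2025-11-29, which is the last day of the improvement period.
The date termination becomes effective: 2025-11-29 + 60 days = 2026-01-28.

2026-01-28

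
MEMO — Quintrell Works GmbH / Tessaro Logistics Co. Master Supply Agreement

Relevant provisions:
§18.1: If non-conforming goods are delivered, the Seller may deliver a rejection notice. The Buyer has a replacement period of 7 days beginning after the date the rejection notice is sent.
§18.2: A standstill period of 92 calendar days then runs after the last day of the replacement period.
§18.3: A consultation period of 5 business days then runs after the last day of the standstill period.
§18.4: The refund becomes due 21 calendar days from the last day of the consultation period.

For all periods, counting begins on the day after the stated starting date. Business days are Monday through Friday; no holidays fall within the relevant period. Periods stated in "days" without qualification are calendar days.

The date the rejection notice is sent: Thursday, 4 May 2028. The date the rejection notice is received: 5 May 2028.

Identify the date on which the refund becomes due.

The last day of the replacement period: 4 May 2028 + 7 days = 11 May 2028.
The last day of the standstill period: 11 May 2028 + 92 days = 11 August 2028.
The last day of the consultation period: counting 5 business days from Friday, 11 August 2028 (Aug 14, Aug 15, Aug 16, Aug 17, Aug 18, skipping weekends) reaches Friday, 18 August 2028.
The date on which the refund becomes due: 21 calendar days after 18 August 2028 is 8 September 2028.

8 September 2028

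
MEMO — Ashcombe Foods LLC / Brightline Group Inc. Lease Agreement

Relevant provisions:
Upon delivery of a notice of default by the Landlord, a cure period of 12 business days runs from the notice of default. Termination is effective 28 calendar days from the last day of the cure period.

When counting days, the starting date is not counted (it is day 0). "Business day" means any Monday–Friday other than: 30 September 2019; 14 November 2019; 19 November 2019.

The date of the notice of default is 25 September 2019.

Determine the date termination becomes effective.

The last day of the cure period: counting 12 business days from Wednesday, 25 September 2019 (Sep 26, Sep 27, Oct 1, Oct 2, …, Oct 10, Oct 11, Oct 14, skipping weekends and the listed holiday on Sep 30) reaches Monday, 14 October 2019.
Adding 28 calendar days to 14 October 2019 gives 11 November 2019, which is the date termination becomes effective.

11 November 2019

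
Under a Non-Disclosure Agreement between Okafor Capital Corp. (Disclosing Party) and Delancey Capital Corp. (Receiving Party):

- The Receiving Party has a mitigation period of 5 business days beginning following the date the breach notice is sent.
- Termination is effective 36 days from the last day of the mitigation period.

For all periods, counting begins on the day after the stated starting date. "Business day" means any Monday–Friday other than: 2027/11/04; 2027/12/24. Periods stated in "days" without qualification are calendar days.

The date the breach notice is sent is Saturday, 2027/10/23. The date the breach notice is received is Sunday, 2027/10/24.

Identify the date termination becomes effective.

From Saturday, 2027/10/23, 5 business days (Oct 25, Oct 26, Oct 27, Oct 28, Oct 29, skipping weekends) brings us to Friday, 2027/10/29, which is the last day of the mitigation period.
Adding 36 calendar days to 2027/10/29 gives 2027/12/04, which is the date termination becomes effective.

2027/12/04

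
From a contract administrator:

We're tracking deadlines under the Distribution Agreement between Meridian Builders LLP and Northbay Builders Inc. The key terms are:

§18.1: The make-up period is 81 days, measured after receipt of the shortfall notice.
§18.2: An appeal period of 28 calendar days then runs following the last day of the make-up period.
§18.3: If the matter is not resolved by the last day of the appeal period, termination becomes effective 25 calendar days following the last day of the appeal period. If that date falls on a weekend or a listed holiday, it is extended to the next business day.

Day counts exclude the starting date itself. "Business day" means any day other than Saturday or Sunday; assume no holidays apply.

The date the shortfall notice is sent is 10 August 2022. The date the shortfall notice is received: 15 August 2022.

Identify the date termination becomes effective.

27 December 2022

Adding 81 calendar days to 15 August 2022 gives 4 November 2022, which is the last day of the make-up period.
Adding 28 calendar days to 4 November 2022 gives 2 December 2022, which is the last day of the appeal period.
The date termination becomes effective: 25 calendar days after 2 December 2022 is 27 December 2022. 27 December 2022 is a Tuesday, so no roll-forward applies.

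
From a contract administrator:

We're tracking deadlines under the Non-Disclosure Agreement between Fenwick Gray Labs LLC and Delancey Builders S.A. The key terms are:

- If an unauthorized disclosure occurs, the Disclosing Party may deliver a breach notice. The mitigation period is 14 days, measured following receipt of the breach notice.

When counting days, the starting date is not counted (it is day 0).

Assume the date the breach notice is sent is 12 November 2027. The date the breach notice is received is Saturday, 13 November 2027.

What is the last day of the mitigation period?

27 November 2027

The last day of the mitigation period: 13 November 2027 + 14 days = 27 November 2027.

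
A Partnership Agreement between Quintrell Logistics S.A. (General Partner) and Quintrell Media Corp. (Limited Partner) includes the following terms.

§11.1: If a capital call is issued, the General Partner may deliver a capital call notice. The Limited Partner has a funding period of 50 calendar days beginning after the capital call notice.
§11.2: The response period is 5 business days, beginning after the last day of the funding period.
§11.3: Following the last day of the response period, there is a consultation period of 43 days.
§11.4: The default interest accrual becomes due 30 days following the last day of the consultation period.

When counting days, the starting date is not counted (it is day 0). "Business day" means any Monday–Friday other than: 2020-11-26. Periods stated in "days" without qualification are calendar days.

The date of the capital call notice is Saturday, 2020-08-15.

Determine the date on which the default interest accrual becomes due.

2020-12-21

Adding 50 calendar days to 2020-08-15 gives 2020-10-04, which is the last day of the funding period.
From Sunday, 2020-10-04, 5 business days (Oct 5, Oct 6, Oct 7, Oct 8, Oct 9, skipping weekends) brings us to Friday, 2020-10-09, which is the last day of the response period.
The last day of the consultation period: 2020-10-09 + 43 days = 2020-11-21.
The date on which the default interest accrual becomes due: 30 calendar days after 2020-11-21 is 2020-12-21.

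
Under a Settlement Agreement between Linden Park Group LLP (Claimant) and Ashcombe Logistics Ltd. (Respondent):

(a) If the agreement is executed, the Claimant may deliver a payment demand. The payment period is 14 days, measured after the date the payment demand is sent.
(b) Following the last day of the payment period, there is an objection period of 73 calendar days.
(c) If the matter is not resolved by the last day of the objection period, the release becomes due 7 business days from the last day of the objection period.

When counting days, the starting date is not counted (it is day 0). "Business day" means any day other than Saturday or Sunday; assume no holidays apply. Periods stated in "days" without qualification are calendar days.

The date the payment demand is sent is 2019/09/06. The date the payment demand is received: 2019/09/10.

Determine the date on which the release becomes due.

The last day of the payment period: 14 calendar days after 2019/09/06 is 2019/09/20.
The last day of the objection period: 73 calendar days after 2019/09/20 is 2019/12/02.
The date on which the release becomes due: counting 7 business days from Monday, 2019/12/02 (Dec 3, Dec 4, Dec 5, Dec 6, Dec 9, Dec 10, Dec 11, skipping weekends) reaches Wednesday, 2019/12/11.

2019/12/11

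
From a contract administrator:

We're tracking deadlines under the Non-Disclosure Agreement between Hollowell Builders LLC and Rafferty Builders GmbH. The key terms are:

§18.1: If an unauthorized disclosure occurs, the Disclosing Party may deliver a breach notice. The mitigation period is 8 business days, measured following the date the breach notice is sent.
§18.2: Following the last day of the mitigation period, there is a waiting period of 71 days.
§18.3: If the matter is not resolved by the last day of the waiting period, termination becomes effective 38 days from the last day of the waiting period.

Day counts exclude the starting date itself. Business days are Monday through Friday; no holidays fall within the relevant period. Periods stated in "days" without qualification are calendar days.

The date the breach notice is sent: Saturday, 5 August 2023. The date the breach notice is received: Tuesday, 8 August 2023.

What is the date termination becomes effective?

3 December 2023

From Saturday, 5 August 2023, 8 business days (Aug 7, Aug 8, Aug 9, Aug 10, Aug 11, Aug 14, Aug 15, Aug 16, skipping weekends) brings us to Wednesday, 16 August 2023, which is the last day of the mitigation period.
Adding 71 calendar days to 16 August 2023 gives 26 October 2023, which is the last day of the waiting period.
Adding 38 calendar days to 26 October 2023 gives 3 December 2023, which is the date termination becomes effective.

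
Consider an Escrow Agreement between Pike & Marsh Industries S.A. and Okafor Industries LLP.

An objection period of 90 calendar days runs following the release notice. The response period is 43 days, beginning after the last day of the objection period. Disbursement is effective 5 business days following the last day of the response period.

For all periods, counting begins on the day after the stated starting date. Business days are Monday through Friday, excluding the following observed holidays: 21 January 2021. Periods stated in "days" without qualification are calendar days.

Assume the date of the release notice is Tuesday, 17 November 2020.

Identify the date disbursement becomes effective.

The last day of the objection period: 90 calendar days after 17 November 2020 is 15 February 2021.
Adding 43 calendar days to 15 February 2021 gives 30 March 2021, which is the last day of the response period.
The date disbursement becomes effective: counting 5 business days from Tuesday, 30 March 2021 (Mar 31, Apr 1, Apr 2, Apr 5, Apr 6, skipping weekends) reaches Tuesday, 6 April 2021.

6 April 2021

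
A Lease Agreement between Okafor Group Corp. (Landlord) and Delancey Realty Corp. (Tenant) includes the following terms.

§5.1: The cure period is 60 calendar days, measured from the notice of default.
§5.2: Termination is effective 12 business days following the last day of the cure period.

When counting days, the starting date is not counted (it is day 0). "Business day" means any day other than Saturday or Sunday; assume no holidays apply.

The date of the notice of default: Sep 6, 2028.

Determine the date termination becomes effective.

Adding 60 calendar days to Sep 6, 2028 gives Nov 5, 2028, which is the last day of the cure period.
The date termination becomes effective: 12 business days after Sunday, Nov 5, 2028, skipping weekends — Nov 6, Nov 7, Nov 8, Nov 9, …, Nov 17, Nov 20, Nov 21 — lands on Tuesday, Nov 21, 2028.

Nov 21, 2028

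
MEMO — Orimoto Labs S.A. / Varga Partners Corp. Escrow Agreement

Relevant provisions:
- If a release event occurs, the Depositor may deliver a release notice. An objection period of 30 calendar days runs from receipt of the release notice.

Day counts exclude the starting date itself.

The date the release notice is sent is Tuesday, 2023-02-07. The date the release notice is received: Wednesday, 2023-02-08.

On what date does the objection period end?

2023-03-10

Adding 30 calendar days to 2023-02-08 gives 2023-03-10, which is the last day of the objection period.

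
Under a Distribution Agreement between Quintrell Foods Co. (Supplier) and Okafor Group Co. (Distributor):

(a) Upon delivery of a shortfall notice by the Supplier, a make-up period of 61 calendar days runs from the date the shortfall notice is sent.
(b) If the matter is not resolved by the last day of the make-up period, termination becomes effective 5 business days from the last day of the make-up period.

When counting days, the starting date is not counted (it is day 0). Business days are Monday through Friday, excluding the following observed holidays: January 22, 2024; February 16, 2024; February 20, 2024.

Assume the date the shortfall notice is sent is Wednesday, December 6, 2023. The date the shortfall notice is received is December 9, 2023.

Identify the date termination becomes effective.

February 12, 2024

The last day of the make-up period: December 6, 2023 + 61 days = February 5, 2024.
The date termination becomes effective: 5 business days after Monday, February 5, 2024, skipping weekends — Feb 6, Feb 7, Feb 8, Feb 9, Feb 12 — lands on Monday, February 12, 2024.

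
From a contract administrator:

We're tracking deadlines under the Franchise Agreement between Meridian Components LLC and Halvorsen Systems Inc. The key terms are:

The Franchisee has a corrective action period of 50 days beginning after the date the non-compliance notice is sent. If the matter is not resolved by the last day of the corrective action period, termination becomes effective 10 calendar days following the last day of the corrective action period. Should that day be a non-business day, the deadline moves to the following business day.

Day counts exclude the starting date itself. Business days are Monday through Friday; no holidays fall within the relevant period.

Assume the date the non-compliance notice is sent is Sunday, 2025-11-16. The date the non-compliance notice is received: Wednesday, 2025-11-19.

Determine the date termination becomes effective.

2026-01-15

The last day of the corrective action period: 50 calendar days after 2025-11-16 is 2026-01-05.
The date termination becomes effective: 10 calendar days after 2026-01-05 is 2026-01-15. 2026-01-15 is a Thursday, so no roll-forward applies.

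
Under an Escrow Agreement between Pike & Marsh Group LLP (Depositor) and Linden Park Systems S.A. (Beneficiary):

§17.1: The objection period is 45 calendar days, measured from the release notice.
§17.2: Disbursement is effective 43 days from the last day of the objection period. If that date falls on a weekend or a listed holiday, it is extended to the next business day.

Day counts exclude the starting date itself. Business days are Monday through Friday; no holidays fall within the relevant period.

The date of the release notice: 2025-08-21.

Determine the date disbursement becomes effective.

The last day of the objection period: 2025-08-21 + 45 days = 2025-10-05.
The date disbursement becomes effective: 2025-10-05 + 43 days = 2025-11-17. 2025-11-17 is a Monday, so no roll-forward applies.

2025-11-17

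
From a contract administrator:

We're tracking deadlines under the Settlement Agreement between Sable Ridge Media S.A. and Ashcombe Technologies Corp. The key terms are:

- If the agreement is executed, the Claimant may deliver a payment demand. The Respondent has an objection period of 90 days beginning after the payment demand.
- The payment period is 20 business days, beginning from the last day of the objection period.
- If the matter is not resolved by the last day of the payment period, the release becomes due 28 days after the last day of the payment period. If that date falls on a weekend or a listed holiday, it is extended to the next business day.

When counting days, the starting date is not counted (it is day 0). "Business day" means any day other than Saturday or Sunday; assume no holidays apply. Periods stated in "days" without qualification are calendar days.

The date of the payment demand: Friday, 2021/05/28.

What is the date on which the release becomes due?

2021/10/21

The last day of the objection period: 90 calendar days after 2021/05/28 is 2021/08/26.
The last day of the payment period: counting 20 business days from Thursday, 2021/08/26 (Aug 27, Aug 30, Aug 31, Sep 1, …, Sep 21, Sep 22, Sep 23, skipping weekends) reaches Thursday, 2021/09/23.
The date on which the release becomes due: 2021/09/23 + 28 days = 2021/10/21. 2021/10/21 is a Thursday, so no roll-forward applies.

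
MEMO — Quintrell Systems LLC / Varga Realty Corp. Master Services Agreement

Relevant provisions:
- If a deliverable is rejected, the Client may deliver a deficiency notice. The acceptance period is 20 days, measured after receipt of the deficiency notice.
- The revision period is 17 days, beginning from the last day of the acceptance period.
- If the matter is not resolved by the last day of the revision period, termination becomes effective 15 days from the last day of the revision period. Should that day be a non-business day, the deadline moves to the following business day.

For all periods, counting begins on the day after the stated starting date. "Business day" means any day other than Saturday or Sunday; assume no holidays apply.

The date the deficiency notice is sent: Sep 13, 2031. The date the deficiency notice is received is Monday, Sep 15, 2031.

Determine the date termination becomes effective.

Nov 6, 2031

The last day of the acceptance period: 20 calendar days after Sep 15, 2031 is Oct 5, 2031.
The last day of the revision period: 17 calendar days after Oct 5, 2031 is Oct 22, 2031.
Adding 15 calendar days to Oct 22, 2031 gives Nov 6, 2031, which is the date termination becomes effective. Nov 6, 2031 is a Thursday, so no roll-forward applies.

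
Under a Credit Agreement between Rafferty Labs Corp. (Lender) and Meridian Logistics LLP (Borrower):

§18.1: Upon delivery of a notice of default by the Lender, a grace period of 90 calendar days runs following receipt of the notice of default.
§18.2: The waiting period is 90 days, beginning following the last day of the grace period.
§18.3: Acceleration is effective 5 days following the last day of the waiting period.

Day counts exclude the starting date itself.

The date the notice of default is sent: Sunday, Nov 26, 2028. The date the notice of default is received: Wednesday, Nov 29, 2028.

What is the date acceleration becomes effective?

The last day of the grace period: 90 calendar days after Nov 29, 2028 is Feb 27, 2029.
The last day of the waiting period: Feb 27, 2029 + 90 days = May 28, 2029.
Adding 5 calendar days to May 28, 2029 gives Jun 2, 2029, which is the date acceleration becomes effective.

Jun 2, 2029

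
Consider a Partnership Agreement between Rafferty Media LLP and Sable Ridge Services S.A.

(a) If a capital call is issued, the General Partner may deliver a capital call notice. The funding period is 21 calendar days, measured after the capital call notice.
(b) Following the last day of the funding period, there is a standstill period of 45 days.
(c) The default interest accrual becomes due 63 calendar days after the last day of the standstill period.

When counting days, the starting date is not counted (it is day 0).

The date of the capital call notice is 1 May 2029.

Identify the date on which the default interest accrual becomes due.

Adding 21 calendar days to 1 May 2029 gives 22 May 2029, which is the last day of the funding period.
Adding 45 calendar days to 22 May 2029 gives 6 July 2029, which is the last day of the standstill period.
Adding 63 calendar days to 6 July 2029 gives 7 September 2029, which is the date on which the default interest accrual becomes due.

7 September 2029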